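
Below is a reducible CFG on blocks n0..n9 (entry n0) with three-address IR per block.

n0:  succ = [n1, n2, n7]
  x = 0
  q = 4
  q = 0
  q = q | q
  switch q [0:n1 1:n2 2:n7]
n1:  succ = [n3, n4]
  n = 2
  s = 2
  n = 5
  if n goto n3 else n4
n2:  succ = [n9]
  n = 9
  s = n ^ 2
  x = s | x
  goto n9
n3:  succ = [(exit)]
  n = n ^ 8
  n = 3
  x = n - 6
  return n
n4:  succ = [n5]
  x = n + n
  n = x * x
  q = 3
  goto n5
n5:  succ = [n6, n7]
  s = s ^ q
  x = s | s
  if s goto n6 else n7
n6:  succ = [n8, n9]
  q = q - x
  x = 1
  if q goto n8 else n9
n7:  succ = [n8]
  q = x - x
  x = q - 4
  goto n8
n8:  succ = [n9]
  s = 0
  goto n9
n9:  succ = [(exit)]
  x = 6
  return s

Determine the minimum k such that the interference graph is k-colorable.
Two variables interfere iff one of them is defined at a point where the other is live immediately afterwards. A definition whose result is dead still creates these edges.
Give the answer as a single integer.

def/use:
  n0: {q,x} / ∅
  n1: {n,s} / ∅
  n2: {n,s,x} / {x}
  n3: {n,x} / {n}
  n4: {n,q,x} / {n}
  n5: {s,x} / {q,s}
  n6: {q,x} / {q,x}
  n7: {q,x} / {x}
  n8: {s} / ∅
  n9: {x} / {s}

Liveness:
  n0: in=∅ out={x}
  n1: in=∅ out={n,s}
  n2: in={x} out={s}
  n3: in={n} out=∅
  n4: in={n,s} out={q,s}
  n5: in={q,s} out={q,s,x}
  n6: in={q,s,x} out={s}
  n7: in={x} out=∅
  n8: in=∅ out={s}
  n9: in={s} out=∅

Interfere edges:
  n↔{s,x}
  q↔{s,x}
  s↔{n,q,x}
  x↔{n,q,s}

Colouring:
  clique {n,s,x} ⇒ need ≥ 3
  3-colouring: R0={s}  R1={x}  R2={n,q}
  χ = 3

Answer: 3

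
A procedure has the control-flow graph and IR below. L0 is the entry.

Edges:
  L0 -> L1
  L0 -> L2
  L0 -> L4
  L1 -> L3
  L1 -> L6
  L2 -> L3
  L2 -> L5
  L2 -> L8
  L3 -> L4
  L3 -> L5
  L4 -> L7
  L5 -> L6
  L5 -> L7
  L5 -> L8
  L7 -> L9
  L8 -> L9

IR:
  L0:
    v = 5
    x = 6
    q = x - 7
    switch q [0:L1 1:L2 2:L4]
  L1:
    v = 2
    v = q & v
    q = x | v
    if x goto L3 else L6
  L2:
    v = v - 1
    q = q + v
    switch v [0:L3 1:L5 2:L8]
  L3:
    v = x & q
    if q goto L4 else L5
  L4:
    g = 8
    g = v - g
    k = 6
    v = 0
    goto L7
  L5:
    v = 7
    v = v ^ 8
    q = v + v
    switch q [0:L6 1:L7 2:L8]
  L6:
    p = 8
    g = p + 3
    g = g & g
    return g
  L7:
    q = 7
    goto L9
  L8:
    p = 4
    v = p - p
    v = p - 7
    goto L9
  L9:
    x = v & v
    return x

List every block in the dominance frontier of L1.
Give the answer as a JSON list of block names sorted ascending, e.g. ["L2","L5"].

Answer: ["L3", "L6"]

Analysis:
idom tree: L1←L0 L2←L0 L3←L0 L4←L0 L5←L0 L6←L0 L7←L0 L8←L0 L9←L0
Join-block Dom:
  L3: preds {L1,L2}: {L0,L1} ∩ {L0,L2} = {L0}; idom=L0
  L4: preds {L0,L3}: {L0} ∩ {L0,L3} = {L0}; idom=L0
  L5: preds {L2,L3}: {L0,L2} ∩ {L0,L3} = {L0}; idom=L0
  L6: preds {L1,L5}: {L0,L1} ∩ {L0,L5} = {L0}; idom=L0
  L7: preds {L4,L5}: {L0,L4} ∩ {L0,L5} = {L0}; idom=L0
  L8: preds {L2,L5}: {L0,L2} ∩ {L0,L5} = {L0}; idom=L0
  L9: preds {L7,L8}: {L0,L7} ∩ {L0,L8} = {L0}; idom=L0

DF walk-up:
  L3←L1: walk L1 to L0
  L3←L2: walk L2 to L0
  L4←L0: walk · to L0
  L4←L3: walk L3 to L0
  L5←L2: walk L2 to L0
  L5←L3: walk L3 to L0
  L6←L1: walk L1 to L0
  L6←L5: walk L5 to L0
  L7←L4: walk L4 to L0
  L7←L5: walk L5 to L0
  L8←L2: walk L2 to L0
  L8←L5: walk L5 to L0
  L9←L7: walk L7 to L0
  L9←L8: walk L8 to L0
  DF(L0)=∅
  DF(L1)={L3,L6}
  DF(L2)={L3,L5,L8}
  DF(L3)={L4,L5}
  DF(L4)={L7}
  DF(L5)={L6,L7,L8}
  DF(L6)=∅
  DF(L7)={L9}
  DF(L8)={L9}
  DF(L9)=∅

DF(L1) = ["L3", "L6"]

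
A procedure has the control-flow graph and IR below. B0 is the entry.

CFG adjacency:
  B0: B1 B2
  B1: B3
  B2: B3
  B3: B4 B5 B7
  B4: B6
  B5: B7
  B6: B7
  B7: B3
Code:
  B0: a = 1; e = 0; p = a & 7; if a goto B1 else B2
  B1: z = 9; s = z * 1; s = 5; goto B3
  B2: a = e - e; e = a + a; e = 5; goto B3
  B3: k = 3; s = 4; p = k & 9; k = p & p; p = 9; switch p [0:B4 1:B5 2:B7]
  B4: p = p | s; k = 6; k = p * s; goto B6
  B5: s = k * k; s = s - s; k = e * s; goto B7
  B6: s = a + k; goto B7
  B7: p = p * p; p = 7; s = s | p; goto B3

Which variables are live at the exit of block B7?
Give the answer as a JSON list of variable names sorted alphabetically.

def/use:
  B0: {a,e,p} / ∅
  B1: {s,z} / ∅
  B2: {a,e} / {e}
  B3: {k,p,s} / ∅
  B4: {k,p} / {p,s}
  B5: {k,s} / {e,k}
  B6: {s} / {a,k}
  B7: {p,s} / {p,s}

Live sets:
  live B0: ∅→{a,e}
  live B1: {a,e}→{a,e}
  live B2: {e}→{a,e}
  live B3: {a,e}→{a,e,k,p,s}
  live B4: {a,e,p,s}→{a,e,k,p}
  live B5: {a,e,k,p}→{a,e,p,s}
  live B6: {a,e,k,p}→{a,e,p,s}
  live B7: {a,e,p,s}→{a,e}

live-out(B7) = ["a", "e"]

Answer: ["a", "e"]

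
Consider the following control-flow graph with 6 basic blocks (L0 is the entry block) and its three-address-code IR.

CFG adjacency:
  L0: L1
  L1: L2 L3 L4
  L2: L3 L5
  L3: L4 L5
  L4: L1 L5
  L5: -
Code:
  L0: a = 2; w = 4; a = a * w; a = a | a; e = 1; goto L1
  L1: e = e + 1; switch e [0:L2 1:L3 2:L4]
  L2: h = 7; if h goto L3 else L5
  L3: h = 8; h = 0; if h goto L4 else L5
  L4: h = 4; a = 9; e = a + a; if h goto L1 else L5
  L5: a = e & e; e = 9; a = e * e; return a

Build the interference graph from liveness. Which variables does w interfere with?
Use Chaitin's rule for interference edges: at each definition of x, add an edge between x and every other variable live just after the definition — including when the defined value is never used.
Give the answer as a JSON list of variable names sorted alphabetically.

Answer: ["a"]

Working:
Block summaries:
  L0: {a,e,w} / ∅
  L1: {e} / {e}
  L2: {h} / ∅
  L3: {h} / ∅
  L4: {a,e,h} / ∅
  L5: {a,e} / {e}

Live sets:
  live L0: ∅→{e}
  live L1: {e}→{e}
  live L2: {e}→{e}
  live L3: {e}→{e}
  live L4: ∅→{e}
  live L5: {e}→∅

Conflict graph:
  a — {h,w}
  e — {h}
  h — {a,e}
  w — {a}

N(w) = ["a"]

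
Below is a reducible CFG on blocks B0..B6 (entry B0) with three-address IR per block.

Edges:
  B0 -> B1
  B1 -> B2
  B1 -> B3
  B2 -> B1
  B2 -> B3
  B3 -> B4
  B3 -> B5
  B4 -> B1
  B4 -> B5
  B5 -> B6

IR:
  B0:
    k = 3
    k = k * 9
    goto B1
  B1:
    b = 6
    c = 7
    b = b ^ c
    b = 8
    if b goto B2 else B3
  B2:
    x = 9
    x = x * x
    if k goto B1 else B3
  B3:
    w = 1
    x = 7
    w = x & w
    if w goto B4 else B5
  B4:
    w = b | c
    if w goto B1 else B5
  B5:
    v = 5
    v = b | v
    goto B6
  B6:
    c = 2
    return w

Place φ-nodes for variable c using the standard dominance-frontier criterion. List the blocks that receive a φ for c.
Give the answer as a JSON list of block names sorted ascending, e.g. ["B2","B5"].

idom tree: B1←B0 B2←B1 B3←B1 B4←B3 B5←B3 B6←B5
Join-block Dom:
  B1: preds {B0,B2,B4}: {B0} ∩ {B0,B1,B2} ∩ {B0,B1,B3,B4} = {B0}; idom=B0
  B3: preds {B1,B2}: {B0,B1} ∩ {B0,B1,B2} = {B0,B1}; idom=B1
  B5: preds {B3,B4}: {B0,B1,B3} ∩ {B0,B1,B3,B4} = {B0,B1,B3}; idom=B3

Frontier:
  B1←B0: walk · to B0
  B1←B2: walk B2→B1 to B0
  B1←B4: walk B4→B3→B1 to B0
  B3←B1: walk · to B1
  B3←B2: walk B2 to B1
  B5←B3: walk · to B3
  B5←B4: walk B4 to B3
  B0: DF=∅
  B1: DF={B1}
  B2: DF={B1,B3}
  B3: DF={B1}
  B4: DF={B1,B5}
  B5: DF=∅
  B6: DF=∅

φ for c: defs {B1,B6}
  DF⁺ = {B1}

Answer: ["B1"]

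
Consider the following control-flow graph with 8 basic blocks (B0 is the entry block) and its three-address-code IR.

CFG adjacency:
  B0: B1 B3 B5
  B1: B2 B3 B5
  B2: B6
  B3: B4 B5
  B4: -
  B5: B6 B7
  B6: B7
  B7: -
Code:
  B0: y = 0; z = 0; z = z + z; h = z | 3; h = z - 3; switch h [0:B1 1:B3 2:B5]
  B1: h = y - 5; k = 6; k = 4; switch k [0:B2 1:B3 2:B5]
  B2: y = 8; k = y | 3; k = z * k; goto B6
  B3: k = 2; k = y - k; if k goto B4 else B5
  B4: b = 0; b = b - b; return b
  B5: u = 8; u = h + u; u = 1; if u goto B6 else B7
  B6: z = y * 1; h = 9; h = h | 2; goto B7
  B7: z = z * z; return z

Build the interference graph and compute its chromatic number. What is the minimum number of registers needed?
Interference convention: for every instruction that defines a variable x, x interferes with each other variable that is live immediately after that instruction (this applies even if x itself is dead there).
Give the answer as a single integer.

Per-block:
  B0 def {h,y,z} use ∅
  B1 def {h,k} use {y}
  B2 def {k,y} use {z}
  B3 def {k} use {y}
  B4 def {b} use ∅
  B5 def {u} use {h}
  B6 def {h,z} use {y}
  B7 def {z} use {z}

Backward fixpoint:
  live B0: ∅→{h,y,z}
  live B1: {y,z}→{h,y,z}
  live B2: {z}→{y}
  live B3: {h,y,z}→{h,y,z}
  live B4: ∅→∅
  live B5: {h,y,z}→{y,z}
  live B6: {y}→{z}
  live B7: {z}→∅

Interference:
  b↔∅
  h↔{k,u,y,z}
  k↔{h,y,z}
  u↔{h,y,z}
  y↔{h,k,u,z}
  z↔{h,k,u,y}

Registers:
  lower bound: {h,k,y,z} mutually conflict ⇒ χ ≥ 4
  4-colouring: c0={b,h}  c1={y}  c2={z}  c3={k,u}
  χ = 4

Answer: 4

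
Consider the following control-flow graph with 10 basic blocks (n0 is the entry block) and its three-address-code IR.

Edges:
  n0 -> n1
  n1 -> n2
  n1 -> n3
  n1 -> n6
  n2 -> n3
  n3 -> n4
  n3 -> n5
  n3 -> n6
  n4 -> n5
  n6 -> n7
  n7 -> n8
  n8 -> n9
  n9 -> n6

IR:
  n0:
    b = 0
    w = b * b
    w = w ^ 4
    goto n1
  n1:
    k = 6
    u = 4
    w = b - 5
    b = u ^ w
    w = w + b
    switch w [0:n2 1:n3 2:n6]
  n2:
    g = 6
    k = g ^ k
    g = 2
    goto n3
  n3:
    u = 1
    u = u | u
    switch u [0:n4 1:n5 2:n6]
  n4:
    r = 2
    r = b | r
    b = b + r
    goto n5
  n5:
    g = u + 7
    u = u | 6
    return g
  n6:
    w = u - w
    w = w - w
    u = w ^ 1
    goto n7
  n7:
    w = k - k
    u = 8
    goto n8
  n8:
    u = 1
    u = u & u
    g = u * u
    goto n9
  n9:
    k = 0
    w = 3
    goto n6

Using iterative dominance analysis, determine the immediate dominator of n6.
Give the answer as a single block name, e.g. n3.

idom tree: n1←n0 n2←n1 n3←n1 n4←n3 n5←n3 n6←n1 n7←n6 n8←n7 n9←n8
Dom∩ at merges:
  n3: preds {n1,n2}: {n0,n1} ∩ {n0,n1,n2} = {n0,n1}; idom=n1
  n5: preds {n3,n4}: {n0,n1,n3} ∩ {n0,n1,n3,n4} = {n0,n1,n3}; idom=n3
  n6: preds {n1,n3,n9}: {n0,n1} ∩ {n0,n1,n3} ∩ {n0,n1,n6,n7,n8,n9} = {n0,n1}; idom=n1

idom(n6) = n1

Answer: n1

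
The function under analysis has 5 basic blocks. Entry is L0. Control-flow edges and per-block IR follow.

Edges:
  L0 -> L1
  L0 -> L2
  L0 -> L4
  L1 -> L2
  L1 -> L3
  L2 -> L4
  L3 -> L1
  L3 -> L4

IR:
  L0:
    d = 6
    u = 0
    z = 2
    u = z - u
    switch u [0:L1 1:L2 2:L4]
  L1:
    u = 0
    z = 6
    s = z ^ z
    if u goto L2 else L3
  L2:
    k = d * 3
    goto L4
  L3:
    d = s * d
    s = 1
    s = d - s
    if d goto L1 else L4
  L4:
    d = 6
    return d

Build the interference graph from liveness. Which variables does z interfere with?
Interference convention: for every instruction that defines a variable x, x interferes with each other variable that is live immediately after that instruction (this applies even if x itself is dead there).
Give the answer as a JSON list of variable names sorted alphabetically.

Answer: ["d", "u"]

Analysis:
Block summaries:
  L0 def {d,u,z} use ∅
  L1 def {s,u,z} use ∅
  L2 def {k} use {d}
  L3 def {d,s} use {d,s}
  L4 def {d} use ∅

Backward fixpoint:
  live L0: ∅→{d}
  live L1: {d}→{d,s}
  live L2: {d}→∅
  live L3: {d,s}→{d}
  live L4: ∅→∅

Conflict graph:
  d — {s,u,z}
  k — ∅
  s — {d,u}
  u — {d,s,z}
  z — {d,u}

N(z) = ["d", "u"]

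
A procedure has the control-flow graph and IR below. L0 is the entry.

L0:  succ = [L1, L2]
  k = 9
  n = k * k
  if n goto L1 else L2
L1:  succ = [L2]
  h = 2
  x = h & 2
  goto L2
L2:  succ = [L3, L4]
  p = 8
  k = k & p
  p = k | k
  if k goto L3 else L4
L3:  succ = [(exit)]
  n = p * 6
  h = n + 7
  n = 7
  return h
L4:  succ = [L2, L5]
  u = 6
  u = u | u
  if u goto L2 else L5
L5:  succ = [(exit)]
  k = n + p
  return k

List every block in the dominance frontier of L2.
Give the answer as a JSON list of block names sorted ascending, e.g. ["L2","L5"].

idom tree: L1←L0 L2←L0 L3←L2 L4←L2 L5←L4
Dom∩ at merges:
  L2: preds {L0,L1,L4}: {L0} ∩ {L0,L1} ∩ {L0,L2,L4} = {L0}; idom=L0

DF walk-up:
  join L2 pred L0: · stop@L0
  join L2 pred L1: L1 stop@L0
  join L2 pred L4: L4→L2 stop@L0
  L0 → ∅
  L1 → {L2}
  L2 → {L2}
  L3 → ∅
  L4 → {L2}
  L5 → ∅

DF(L2) = ["L2"]

Answer: ["L2"]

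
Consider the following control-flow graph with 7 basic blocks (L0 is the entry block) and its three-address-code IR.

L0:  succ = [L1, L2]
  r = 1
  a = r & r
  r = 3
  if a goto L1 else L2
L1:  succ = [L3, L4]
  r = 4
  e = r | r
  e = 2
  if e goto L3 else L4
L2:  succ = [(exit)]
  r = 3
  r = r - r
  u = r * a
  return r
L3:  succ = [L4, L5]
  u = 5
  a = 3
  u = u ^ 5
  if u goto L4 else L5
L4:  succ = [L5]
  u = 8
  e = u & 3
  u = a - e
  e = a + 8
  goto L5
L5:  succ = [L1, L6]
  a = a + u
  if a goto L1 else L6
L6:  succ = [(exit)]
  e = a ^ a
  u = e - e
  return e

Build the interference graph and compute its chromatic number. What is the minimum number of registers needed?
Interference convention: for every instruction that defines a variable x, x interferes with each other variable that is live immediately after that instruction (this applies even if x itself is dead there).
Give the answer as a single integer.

Answer: 3

Working:
def/use:
  L0 def {a,r} use ∅
  L1 def {e,r} use ∅
  L2 def {r,u} use {a}
  L3 def {a,u} use ∅
  L4 def {e,u} use {a}
  L5 def {a} use {a,u}
  L6 def {e,u} use {a}

Liveness:
  L0 li=∅ lo={a}
  L1 li={a} lo={a}
  L2 li={a} lo=∅
  L3 li=∅ lo={a,u}
  L4 li={a} lo={a,u}
  L5 li={a,u} lo={a}
  L6 li={a} lo=∅

Conflict graph:
  a — {e,r,u}
  e — {a,u}
  r — {a,u}
  u — {a,e,r}

Registers:
  {a,e,u} pairwise interfere (3-clique) ⇒ χ ≥ 3
  assign a→r0 e→r2 r→r2 u→r1 — no edge inside a register ⇒ χ ≤ 3
  χ = 3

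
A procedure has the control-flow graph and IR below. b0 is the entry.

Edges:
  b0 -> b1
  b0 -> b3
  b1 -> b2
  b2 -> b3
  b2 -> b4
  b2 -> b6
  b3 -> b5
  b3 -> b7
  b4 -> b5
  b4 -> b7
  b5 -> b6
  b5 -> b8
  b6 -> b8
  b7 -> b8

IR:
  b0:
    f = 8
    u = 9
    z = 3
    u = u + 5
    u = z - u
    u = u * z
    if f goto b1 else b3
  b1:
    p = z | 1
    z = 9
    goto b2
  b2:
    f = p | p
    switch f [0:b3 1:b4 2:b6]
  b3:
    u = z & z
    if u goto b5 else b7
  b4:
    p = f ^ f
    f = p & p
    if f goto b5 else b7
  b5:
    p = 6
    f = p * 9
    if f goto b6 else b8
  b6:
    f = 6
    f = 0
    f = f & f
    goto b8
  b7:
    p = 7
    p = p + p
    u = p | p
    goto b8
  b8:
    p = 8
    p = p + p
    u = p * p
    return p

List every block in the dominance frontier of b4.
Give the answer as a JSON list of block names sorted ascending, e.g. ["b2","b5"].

idom tree: b1←b0 b2←b1 b3←b0 b4←b2 b5←b0 b6←b0 b7←b0 b8←b0
Dom at joins:
  b3: preds {b0,b2}: {b0} ∩ {b0,b1,b2} = {b0}; idom=b0
  b5: preds {b3,b4}: {b0,b3} ∩ {b0,b1,b2,b4} = {b0}; idom=b0
  b6: preds {b2,b5}: {b0,b1,b2} ∩ {b0,b5} = {b0}; idom=b0
  b7: preds {b3,b4}: {b0,b3} ∩ {b0,b1,b2,b4} = {b0}; idom=b0
  b8: preds {b5,b6,b7}: {b0,b5} ∩ {b0,b6} ∩ {b0,b7} = {b0}; idom=b0

DF walk-up:
  join b3 pred b0: · stop@b0
  join b3 pred b2: b2→b1 stop@b0
  join b5 pred b3: b3 stop@b0
  join b5 pred b4: b4→b2→b1 stop@b0
  join b6 pred b2: b2→b1 stop@b0
  join b6 pred b5: b5 stop@b0
  join b7 pred b3: b3 stop@b0
  join b7 pred b4: b4→b2→b1 stop@b0
  join b8 pred b5: b5 stop@b0
  join b8 pred b6: b6 stop@b0
  join b8 pred b7: b7 stop@b0
  b0: DF=∅
  b1: DF={b3,b5,b6,b7}
  b2: DF={b3,b5,b6,b7}
  b3: DF={b5,b7}
  b4: DF={b5,b7}
  b5: DF={b6,b8}
  b6: DF={b8}
  b7: DF={b8}
  b8: DF=∅

DF(b4) = ["b5", "b7"]

Answer: ["b5", "b7"]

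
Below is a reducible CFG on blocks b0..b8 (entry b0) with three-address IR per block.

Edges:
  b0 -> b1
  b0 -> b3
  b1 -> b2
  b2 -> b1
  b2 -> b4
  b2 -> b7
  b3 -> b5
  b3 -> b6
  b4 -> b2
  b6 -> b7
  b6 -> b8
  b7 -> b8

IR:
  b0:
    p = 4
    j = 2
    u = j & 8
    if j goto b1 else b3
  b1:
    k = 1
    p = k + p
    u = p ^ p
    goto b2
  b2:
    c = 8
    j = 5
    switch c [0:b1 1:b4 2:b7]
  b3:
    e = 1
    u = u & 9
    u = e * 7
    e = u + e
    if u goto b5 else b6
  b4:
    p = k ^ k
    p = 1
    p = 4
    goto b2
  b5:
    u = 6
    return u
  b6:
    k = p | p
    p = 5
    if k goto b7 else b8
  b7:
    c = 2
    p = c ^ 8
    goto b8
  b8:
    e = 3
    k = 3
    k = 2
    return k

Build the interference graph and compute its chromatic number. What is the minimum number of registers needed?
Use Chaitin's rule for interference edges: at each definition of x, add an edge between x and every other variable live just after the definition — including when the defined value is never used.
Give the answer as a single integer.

Answer: 4

Derivation:
def/use:
  b0: {j,p,u} / ∅
  b1: {k,p,u} / {p}
  b2: {c,j} / ∅
  b3: {e,u} / {u}
  b4: {p} / {k}
  b5: {u} / ∅
  b6: {k,p} / {p}
  b7: {c,p} / ∅
  b8: {e,k} / ∅

Live sets:
  b0: in=∅ out={p,u}
  b1: in={p} out={k,p}
  b2: in={k,p} out={k,p}
  b3: in={p,u} out={p}
  b4: in={k} out={k,p}
  b5: in=∅ out=∅
  b6: in={p} out=∅
  b7: in=∅ out=∅
  b8: in=∅ out=∅

Interference:
  c: {j,k,p}
  e: {p,u}
  j: {c,k,p,u}
  k: {c,j,p,u}
  p: {c,e,j,k,u}
  u: {e,j,k,p}

Registers:
  clique {c,j,k,p} ⇒ need ≥ 4
  assign c→R3 e→R1 j→R1 k→R2 p→R0 u→R3 — no edge inside a register ⇒ χ ≤ 4
  χ = 4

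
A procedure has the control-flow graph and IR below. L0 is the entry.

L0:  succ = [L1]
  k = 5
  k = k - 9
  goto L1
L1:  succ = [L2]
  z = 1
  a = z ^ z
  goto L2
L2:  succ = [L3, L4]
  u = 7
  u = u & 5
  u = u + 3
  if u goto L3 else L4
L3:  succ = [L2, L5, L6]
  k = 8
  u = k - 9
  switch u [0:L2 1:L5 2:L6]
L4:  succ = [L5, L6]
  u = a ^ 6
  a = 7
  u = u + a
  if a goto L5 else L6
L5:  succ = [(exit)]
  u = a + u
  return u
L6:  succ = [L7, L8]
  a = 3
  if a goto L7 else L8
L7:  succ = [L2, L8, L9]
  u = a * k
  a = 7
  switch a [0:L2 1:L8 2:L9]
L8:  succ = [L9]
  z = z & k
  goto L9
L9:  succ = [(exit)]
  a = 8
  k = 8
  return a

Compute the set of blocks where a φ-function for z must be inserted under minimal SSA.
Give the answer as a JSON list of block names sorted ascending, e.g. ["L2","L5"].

idom tree: L1←L0 L2←L1 L3←L2 L4←L2 L5←L2 L6←L2 L7←L6 L8←L6 L9←L6
Dom∩ at merges:
  L2: preds {L1,L3,L7}: {L0,L1} ∩ {L0,L1,L2,L3} ∩ {L0,L1,L2,L6,L7} = {L0,L1}; idom=L1
  L5: preds {L3,L4}: {L0,L1,L2,L3} ∩ {L0,L1,L2,L4} = {L0,L1,L2}; idom=L2
  L6: preds {L3,L4}: {L0,L1,L2,L3} ∩ {L0,L1,L2,L4} = {L0,L1,L2}; idom=L2
  L8: preds {L6,L7}: {L0,L1,L2,L6} ∩ {L0,L1,L2,L6,L7} = {L0,L1,L2,L6}; idom=L6
  L9: preds {L7,L8}: {L0,L1,L2,L6,L7} ∩ {L0,L1,L2,L6,L8} = {L0,L1,L2,L6}; idom=L6

DF walk-up:
  join L2 pred L1: · stop@L1
  join L2 pred L3: L3→L2 stop@L1
  join L2 pred L7: L7→L6→L2 stop@L1
  join L5 pred L3: L3 stop@L2
  join L5 pred L4: L4 stop@L2
  join L6 pred L3: L3 stop@L2
  join L6 pred L4: L4 stop@L2
  join L8 pred L6: · stop@L6
  join L8 pred L7: L7 stop@L6
  join L9 pred L7: L7 stop@L6
  join L9 pred L8: L8 stop@L6
  DF(L0)=∅
  DF(L1)=∅
  DF(L2)={L2}
  DF(L3)={L2,L5,L6}
  DF(L4)={L5,L6}
  DF(L5)=∅
  DF(L6)={L2}
  DF(L7)={L2,L8,L9}
  DF(L8)={L9}
  DF(L9)=∅

φ for z: defs {L1,L8}
  DF⁺ = {L9}

Answer: ["L9"]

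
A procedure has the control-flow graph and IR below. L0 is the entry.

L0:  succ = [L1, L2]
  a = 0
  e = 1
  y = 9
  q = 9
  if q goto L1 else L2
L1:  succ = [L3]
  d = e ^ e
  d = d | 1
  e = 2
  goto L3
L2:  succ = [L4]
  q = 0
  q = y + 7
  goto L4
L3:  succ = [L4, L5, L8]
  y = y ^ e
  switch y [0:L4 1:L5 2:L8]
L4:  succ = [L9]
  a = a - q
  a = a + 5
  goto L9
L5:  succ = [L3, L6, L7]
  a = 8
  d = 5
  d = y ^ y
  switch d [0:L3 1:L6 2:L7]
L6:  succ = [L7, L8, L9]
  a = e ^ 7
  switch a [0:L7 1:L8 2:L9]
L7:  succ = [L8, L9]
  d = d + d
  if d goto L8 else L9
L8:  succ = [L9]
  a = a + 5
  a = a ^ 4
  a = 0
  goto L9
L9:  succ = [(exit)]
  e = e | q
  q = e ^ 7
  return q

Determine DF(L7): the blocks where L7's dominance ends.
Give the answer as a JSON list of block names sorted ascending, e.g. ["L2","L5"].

Answer: ["L8", "L9"]

Derivation:
idom tree: L1←L0 L2←L0 L3←L1 L4←L0 L5←L3 L6←L5 L7←L5 L8←L3 L9←L0
Dom at joins:
  L3: preds {L1,L5}: {L0,L1} ∩ {L0,L1,L3,L5} = {L0,L1}; idom=L1
  L4: preds {L2,L3}: {L0,L2} ∩ {L0,L1,L3} = {L0}; idom=L0
  L7: preds {L5,L6}: {L0,L1,L3,L5} ∩ {L0,L1,L3,L5,L6} = {L0,L1,L3,L5}; idom=L5
  L8: preds {L3,L6,L7}: {L0,L1,L3} ∩ {L0,L1,L3,L5,L6} ∩ {L0,L1,L3,L5,L7} = {L0,L1,L3}; idom=L3
  L9: preds {L4,L6,L7,L8}: {L0,L4} ∩ {L0,L1,L3,L5,L6} ∩ {L0,L1,L3,L5,L7} ∩ {L0,L1,L3,L8} = {L0}; idom=L0

DF walk-up:
  L3←L1: walk · to L1
  L3←L5: walk L5→L3 to L1
  L4←L2: walk L2 to L0
  L4←L3: walk L3→L1 to L0
  L7←L5: walk · to L5
  L7←L6: walk L6 to L5
  L8←L3: walk · to L3
  L8←L6: walk L6→L5 to L3
  L8←L7: walk L7→L5 to L3
  L9←L4: walk L4 to L0
  L9←L6: walk L6→L5→L3→L1 to L0
  L9←L7: walk L7→L5→L3→L1 to L0
  L9←L8: walk L8→L3→L1 to L0
  DF(L0)=∅
  DF(L1)={L4,L9}
  DF(L2)={L4}
  DF(L3)={L3,L4,L9}
  DF(L4)={L9}
  DF(L5)={L3,L8,L9}
  DF(L6)={L7,L8,L9}
  DF(L7)={L8,L9}
  DF(L8)={L9}
  DF(L9)=∅

DF(L7) = ["L8", "L9"]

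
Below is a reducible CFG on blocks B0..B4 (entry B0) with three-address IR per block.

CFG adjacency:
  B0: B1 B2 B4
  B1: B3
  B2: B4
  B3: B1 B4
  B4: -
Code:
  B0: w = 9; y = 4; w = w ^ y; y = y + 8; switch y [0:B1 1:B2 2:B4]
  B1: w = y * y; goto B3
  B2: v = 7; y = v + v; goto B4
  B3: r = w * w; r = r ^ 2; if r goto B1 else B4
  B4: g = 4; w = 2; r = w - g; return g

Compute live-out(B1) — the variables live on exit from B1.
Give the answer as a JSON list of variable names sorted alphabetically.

Answer: ["w", "y"]

Derivation:
def/use:
  B0: {w,y} / ∅
  B1: {w} / {y}
  B2: {v,y} / ∅
  B3: {r} / {w}
  B4: {g,r,w} / ∅

Live sets:
  B0 li=∅ lo={y}
  B1 li={y} lo={w,y}
  B2 li=∅ lo=∅
  B3 li={w,y} lo={y}
  B4 li=∅ lo=∅

live-out(B1) = ["w", "y"]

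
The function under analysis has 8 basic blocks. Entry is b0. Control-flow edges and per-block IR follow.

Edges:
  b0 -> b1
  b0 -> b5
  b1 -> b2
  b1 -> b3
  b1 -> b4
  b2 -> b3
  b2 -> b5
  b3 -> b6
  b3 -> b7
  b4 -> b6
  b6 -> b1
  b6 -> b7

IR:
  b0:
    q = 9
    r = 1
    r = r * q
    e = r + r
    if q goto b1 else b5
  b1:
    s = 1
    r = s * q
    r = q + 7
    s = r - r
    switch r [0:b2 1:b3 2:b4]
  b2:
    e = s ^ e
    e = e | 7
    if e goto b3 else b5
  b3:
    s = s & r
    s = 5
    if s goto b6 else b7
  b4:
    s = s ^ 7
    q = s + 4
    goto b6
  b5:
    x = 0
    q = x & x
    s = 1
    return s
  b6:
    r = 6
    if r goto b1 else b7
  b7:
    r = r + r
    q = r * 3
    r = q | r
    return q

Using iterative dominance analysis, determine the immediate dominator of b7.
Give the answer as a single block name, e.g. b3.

Answer: b1

Analysis:
idom tree: b1←b0 b2←b1 b3←b1 b4←b1 b5←b0 b6←b1 b7←b1
Dom∩ at merges:
  b1: preds {b0,b6}: {b0} ∩ {b0,b1,b6} = {b0}; idom=b0
  b3: preds {b1,b2}: {b0,b1} ∩ {b0,b1,b2} = {b0,b1}; idom=b1
  b5: preds {b0,b2}: {b0} ∩ {b0,b1,b2} = {b0}; idom=b0
  b6: preds {b3,b4}: {b0,b1,b3} ∩ {b0,b1,b4} = {b0,b1}; idom=b1
  b7: preds {b3,b6}: {b0,b1,b3} ∩ {b0,b1,b6} = {b0,b1}; idom=b1

idom(b7) = b1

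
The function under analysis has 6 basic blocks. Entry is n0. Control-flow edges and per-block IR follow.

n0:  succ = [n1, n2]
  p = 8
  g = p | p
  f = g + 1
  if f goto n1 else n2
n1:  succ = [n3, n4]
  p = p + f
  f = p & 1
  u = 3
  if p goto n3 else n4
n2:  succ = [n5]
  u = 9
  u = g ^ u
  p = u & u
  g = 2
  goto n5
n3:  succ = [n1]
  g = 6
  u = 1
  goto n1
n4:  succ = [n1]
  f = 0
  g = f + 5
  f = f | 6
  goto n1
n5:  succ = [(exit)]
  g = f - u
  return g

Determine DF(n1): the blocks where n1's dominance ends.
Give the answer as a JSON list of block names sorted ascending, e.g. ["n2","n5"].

idom tree: n1←n0 n2←n0 n3←n1 n4←n1 n5←n2
Dom∩ at merges:
  n1: preds {n0,n3,n4}: {n0} ∩ {n0,n1,n3} ∩ {n0,n1,n4} = {n0}; idom=n0

DF walk-up:
  join n1 pred n0: · stop@n0
  join n1 pred n3: n3→n1 stop@n0
  join n1 pred n4: n4→n1 stop@n0
  DF(n0)=∅
  DF(n1)={n1}
  DF(n2)=∅
  DF(n3)={n1}
  DF(n4)={n1}
  DF(n5)=∅

DF(n1) = ["n1"]

Answer: ["n1"]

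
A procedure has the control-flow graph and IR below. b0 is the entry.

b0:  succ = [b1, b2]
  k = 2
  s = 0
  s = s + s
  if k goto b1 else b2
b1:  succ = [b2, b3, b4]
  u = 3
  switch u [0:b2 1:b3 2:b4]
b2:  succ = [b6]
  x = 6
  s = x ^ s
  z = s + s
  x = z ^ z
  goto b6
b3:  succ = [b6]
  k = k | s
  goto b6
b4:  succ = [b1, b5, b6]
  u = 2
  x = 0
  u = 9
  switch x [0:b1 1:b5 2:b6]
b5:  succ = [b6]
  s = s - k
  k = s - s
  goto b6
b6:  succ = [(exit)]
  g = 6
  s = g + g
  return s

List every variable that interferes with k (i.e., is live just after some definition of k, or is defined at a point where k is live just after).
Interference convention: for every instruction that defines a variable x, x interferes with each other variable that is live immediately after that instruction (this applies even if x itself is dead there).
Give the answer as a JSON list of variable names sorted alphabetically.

def/use:
  b0: def={k,s} ue=∅
  b1: def={u} ue=∅
  b2: def={s,x,z} ue={s}
  b3: def={k} ue={k,s}
  b4: def={u,x} ue=∅
  b5: def={k,s} ue={k,s}
  b6: def={g,s} ue=∅

Live sets:
  b0: in=∅ out={k,s}
  b1: in={k,s} out={k,s}
  b2: in={s} out=∅
  b3: in={k,s} out=∅
  b4: in={k,s} out={k,s}
  b5: in={k,s} out=∅
  b6: in=∅ out=∅

Interference:
  g: ∅
  k: {s,u,x}
  s: {k,u,x}
  u: {k,s,x}
  x: {k,s,u}
  z: ∅

N(k) = ["s", "u", "x"]

Answer: ["s", "u", "x"]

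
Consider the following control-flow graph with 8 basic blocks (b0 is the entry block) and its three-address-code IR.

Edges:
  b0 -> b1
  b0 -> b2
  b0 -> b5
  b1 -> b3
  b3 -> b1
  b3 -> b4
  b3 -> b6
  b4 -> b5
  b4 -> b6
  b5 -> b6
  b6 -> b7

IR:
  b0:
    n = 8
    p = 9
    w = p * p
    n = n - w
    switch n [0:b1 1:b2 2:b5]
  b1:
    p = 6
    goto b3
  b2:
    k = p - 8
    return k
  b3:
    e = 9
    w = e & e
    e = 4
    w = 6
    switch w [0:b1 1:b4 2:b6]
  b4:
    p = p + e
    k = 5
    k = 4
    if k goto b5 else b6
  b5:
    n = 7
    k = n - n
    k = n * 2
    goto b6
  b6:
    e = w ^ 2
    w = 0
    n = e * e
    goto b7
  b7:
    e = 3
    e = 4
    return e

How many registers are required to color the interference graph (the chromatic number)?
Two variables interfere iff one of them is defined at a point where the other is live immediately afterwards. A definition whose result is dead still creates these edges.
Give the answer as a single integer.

Answer: 3

Derivation:
Per-block:
  b0: {n,p,w} / ∅
  b1: {p} / ∅
  b2: {k} / {p}
  b3: {e,w} / ∅
  b4: {k,p} / {e,p}
  b5: {k,n} / ∅
  b6: {e,n,w} / {w}
  b7: {e} / ∅

Live sets:
  b0: in=∅ out={p,w}
  b1: in=∅ out={p}
  b2: in={p} out=∅
  b3: in={p} out={e,p,w}
  b4: in={e,p,w} out={w}
  b5: in={w} out={w}
  b6: in={w} out=∅
  b7: in=∅ out=∅

Interference:
  e: {p,w}
  k: {n,w}
  n: {k,p,w}
  p: {e,n,w}
  w: {e,k,n,p}

Registers:
  clique {e,p,w} ⇒ need ≥ 3
  assign e→r1 k→r2 n→r1 p→r2 w→r0 — no edge inside a register ⇒ χ ≤ 3
  χ = 3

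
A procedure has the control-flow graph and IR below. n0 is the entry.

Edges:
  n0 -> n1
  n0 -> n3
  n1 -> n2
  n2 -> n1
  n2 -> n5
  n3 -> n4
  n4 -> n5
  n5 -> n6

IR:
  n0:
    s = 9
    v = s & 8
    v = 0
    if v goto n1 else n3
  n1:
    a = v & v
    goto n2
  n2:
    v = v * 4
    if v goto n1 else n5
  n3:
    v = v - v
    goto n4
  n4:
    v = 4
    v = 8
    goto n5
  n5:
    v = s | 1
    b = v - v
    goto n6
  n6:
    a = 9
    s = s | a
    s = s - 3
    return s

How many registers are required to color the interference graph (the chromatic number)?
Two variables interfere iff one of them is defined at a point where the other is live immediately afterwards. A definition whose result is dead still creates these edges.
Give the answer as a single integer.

Answer: 3

Derivation:
Block summaries:
  n0: def={s,v} ue=∅
  n1: def={a} ue={v}
  n2: def={v} ue={v}
  n3: def={v} ue={v}
  n4: def={v} ue=∅
  n5: def={b,v} ue={s}
  n6: def={a,s} ue={s}

Backward fixpoint:
  n0 li=∅ lo={s,v}
  n1 li={s,v} lo={s,v}
  n2 li={s,v} lo={s,v}
  n3 li={s,v} lo={s}
  n4 li={s} lo={s}
  n5 li={s} lo={s}
  n6 li={s} lo=∅

Interference:
  a: {s,v}
  b: {s}
  s: {a,b,v}
  v: {a,s}

Registers:
  clique {a,s,v} ⇒ need ≥ 3
  assign a→c1 b→c1 s→c0 v→c2 — no edge inside a register ⇒ χ ≤ 3
  χ = 3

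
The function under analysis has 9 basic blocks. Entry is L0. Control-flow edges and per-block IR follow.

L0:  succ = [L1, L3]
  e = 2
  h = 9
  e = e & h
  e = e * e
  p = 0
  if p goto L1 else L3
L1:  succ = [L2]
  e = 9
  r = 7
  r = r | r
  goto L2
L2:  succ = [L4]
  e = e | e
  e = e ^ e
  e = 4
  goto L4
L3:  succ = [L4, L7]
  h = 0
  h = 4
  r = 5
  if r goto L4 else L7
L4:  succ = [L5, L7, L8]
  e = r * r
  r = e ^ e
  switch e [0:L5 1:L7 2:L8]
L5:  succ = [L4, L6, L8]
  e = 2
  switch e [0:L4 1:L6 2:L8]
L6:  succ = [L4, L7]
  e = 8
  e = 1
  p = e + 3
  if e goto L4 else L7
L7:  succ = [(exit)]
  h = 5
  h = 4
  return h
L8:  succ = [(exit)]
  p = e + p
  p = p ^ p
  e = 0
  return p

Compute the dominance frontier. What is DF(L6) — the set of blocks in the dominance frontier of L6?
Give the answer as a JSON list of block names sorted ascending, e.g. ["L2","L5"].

idom tree: L1←L0 L2←L1 L3←L0 L4←L0 L5←L4 L6←L5 L7←L0 L8←L4
Dom∩ at merges:
  L4: preds {L2,L3,L5,L6}: {L0,L1,L2} ∩ {L0,L3} ∩ {L0,L4,L5} ∩ {L0,L4,L5,L6} = {L0}; idom=L0
  L7: preds {L3,L4,L6}: {L0,L3} ∩ {L0,L4} ∩ {L0,L4,L5,L6} = {L0}; idom=L0
  L8: preds {L4,L5}: {L0,L4} ∩ {L0,L4,L5} = {L0,L4}; idom=L4

Frontier:
  join L4 pred L2: L2→L1 stop@L0
  join L4 pred L3: L3 stop@L0
  join L4 pred L5: L5→L4 stop@L0
  join L4 pred L6: L6→L5→L4 stop@L0
  join L7 pred L3: L3 stop@L0
  join L7 pred L4: L4 stop@L0
  join L7 pred L6: L6→L5→L4 stop@L0
  join L8 pred L4: · stop@L4
  join L8 pred L5: L5 stop@L4
  L0: DF=∅
  L1: DF={L4}
  L2: DF={L4}
  L3: DF={L4,L7}
  L4: DF={L4,L7}
  L5: DF={L4,L7,L8}
  L6: DF={L4,L7}
  L7: DF=∅
  L8: DF=∅

DF(L6) = ["L4", "L7"]

Answer: ["L4", "L7"]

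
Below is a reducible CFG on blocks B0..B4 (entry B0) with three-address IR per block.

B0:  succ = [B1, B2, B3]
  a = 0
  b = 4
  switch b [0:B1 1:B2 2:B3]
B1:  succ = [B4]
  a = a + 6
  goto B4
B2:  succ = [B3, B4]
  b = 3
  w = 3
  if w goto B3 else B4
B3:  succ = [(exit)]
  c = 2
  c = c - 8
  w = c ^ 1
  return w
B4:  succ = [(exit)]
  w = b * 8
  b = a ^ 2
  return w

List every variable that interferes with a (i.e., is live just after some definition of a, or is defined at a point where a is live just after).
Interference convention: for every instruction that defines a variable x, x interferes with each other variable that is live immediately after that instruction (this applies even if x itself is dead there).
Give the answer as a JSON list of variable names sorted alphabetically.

Block summaries:
  B0 def {a,b} use ∅
  B1 def {a} use {a}
  B2 def {b,w} use ∅
  B3 def {c,w} use ∅
  B4 def {b,w} use {a,b}

Live sets:
  live B0: ∅→{a,b}
  live B1: {a,b}→{a,b}
  live B2: {a}→{a,b}
  live B3: ∅→∅
  live B4: {a,b}→∅

Conflict graph:
  a↔{b,w}
  b↔{a,w}
  c↔∅
  w↔{a,b}

N(a) = ["b", "w"]

Answer: ["b", "w"]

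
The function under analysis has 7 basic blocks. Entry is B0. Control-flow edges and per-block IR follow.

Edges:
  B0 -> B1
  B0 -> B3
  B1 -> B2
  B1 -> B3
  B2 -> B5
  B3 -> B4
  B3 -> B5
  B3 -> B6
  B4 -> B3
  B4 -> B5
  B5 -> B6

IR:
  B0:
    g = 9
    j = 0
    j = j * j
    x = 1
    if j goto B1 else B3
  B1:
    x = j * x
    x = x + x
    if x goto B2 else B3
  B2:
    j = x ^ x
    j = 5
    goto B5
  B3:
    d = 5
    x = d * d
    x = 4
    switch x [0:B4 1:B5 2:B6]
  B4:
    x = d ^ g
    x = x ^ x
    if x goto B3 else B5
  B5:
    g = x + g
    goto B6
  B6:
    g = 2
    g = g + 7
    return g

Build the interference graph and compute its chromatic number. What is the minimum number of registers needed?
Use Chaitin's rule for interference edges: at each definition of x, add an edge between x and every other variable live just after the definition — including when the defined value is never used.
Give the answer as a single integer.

Per-block:
  B0: def={g,j,x} ue=∅
  B1: def={x} ue={j,x}
  B2: def={j} ue={x}
  B3: def={d,x} ue=∅
  B4: def={x} ue={d,g}
  B5: def={g} ue={g,x}
  B6: def={g} ue=∅

Live sets:
  live B0: ∅→{g,j,x}
  live B1: {g,j,x}→{g,x}
  live B2: {g,x}→{g,x}
  live B3: {g}→{d,g,x}
  live B4: {d,g}→{g,x}
  live B5: {g,x}→∅
  live B6: ∅→∅

Interference:
  d: {g,x}
  g: {d,j,x}
  j: {g,x}
  x: {d,g,j}

Colouring:
  clique {d,g,x} ⇒ need ≥ 3
  3-colouring: R0={g}  R1={x}  R2={d,j}
  χ = 3

Answer: 3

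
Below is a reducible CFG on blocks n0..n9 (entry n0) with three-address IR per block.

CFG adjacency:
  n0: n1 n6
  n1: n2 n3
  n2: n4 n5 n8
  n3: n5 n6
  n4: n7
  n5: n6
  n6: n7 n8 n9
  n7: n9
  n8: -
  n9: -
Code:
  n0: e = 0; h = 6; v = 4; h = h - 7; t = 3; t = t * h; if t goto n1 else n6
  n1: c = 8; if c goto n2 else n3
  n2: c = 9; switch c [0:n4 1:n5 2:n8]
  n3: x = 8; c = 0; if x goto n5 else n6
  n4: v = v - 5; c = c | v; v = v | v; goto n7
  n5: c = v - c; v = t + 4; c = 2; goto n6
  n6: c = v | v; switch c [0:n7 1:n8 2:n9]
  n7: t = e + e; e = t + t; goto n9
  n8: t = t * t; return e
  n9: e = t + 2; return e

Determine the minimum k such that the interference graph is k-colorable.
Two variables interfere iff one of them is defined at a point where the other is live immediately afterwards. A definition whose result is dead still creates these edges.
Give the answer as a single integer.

Per-block:
  n0: {e,h,t,v} / ∅
  n1: {c} / ∅
  n2: {c} / ∅
  n3: {c,x} / ∅
  n4: {c,v} / {c,v}
  n5: {c,v} / {c,t,v}
  n6: {c} / {v}
  n7: {e,t} / {e}
  n8: {t} / {e,t}
  n9: {e} / {t}

Live sets:
  live n0: ∅→{e,t,v}
  live n1: {e,t,v}→{e,t,v}
  live n2: {e,t,v}→{c,e,t,v}
  live n3: {e,t,v}→{c,e,t,v}
  live n4: {c,e,v}→{e}
  live n5: {c,e,t,v}→{e,t,v}
  live n6: {e,t,v}→{e,t}
  live n7: {e}→{t}
  live n8: {e,t}→∅
  live n9: {t}→∅

Conflict graph:
  c↔{e,t,v,x}
  e↔{c,h,t,v,x}
  h↔{e,t,v}
  t↔{c,e,h,v,x}
  v↔{c,e,h,t,x}
  x↔{c,e,t,v}

Colouring:
  lower bound: {c,e,t,v,x} mutually conflict ⇒ χ ≥ 5
  5-colouring: c0={e}  c1={t}  c2={v}  c3={c,h}  c4={x}
  χ = 5

Answer: 5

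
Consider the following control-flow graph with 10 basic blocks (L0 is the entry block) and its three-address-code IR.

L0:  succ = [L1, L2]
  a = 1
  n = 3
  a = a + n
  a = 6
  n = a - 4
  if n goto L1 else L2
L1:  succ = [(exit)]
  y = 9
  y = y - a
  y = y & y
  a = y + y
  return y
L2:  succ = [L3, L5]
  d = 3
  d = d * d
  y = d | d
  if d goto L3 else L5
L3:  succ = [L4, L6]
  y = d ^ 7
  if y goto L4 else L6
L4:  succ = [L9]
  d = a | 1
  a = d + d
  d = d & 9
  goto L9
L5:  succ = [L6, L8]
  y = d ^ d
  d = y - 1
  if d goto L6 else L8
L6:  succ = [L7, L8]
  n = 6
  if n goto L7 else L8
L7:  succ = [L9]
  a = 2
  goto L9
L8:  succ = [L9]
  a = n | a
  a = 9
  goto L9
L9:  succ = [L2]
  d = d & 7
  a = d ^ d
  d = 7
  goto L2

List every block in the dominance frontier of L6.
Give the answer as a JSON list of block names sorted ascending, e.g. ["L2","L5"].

Answer: ["L8", "L9"]

Analysis:
idom tree: L1←L0 L2←L0 L3←L2 L4←L3 L5←L2 L6←L2 L7←L6 L8←L2 L9←L2
Join-block Dom:
  L2: preds {L0,L9}: {L0} ∩ {L0,L2,L9} = {L0}; idom=L0
  L6: preds {L3,L5}: {L0,L2,L3} ∩ {L0,L2,L5} = {L0,L2}; idom=L2
  L8: preds {L5,L6}: {L0,L2,L5} ∩ {L0,L2,L6} = {L0,L2}; idom=L2
  L9: preds {L4,L7,L8}: {L0,L2,L3,L4} ∩ {L0,L2,L6,L7} ∩ {L0,L2,L8} = {L0,L2}; idom=L2

DF derivation:
  join L2 pred L0: · stop@L0
  join L2 pred L9: L9→L2 stop@L0
  join L6 pred L3: L3 stop@L2
  join L6 pred L5: L5 stop@L2
  join L8 pred L5: L5 stop@L2
  join L8 pred L6: L6 stop@L2
  join L9 pred L4: L4→L3 stop@L2
  join L9 pred L7: L7→L6 stop@L2
  join L9 pred L8: L8 stop@L2
  DF(L0)=∅
  DF(L1)=∅
  DF(L2)={L2}
  DF(L3)={L6,L9}
  DF(L4)={L9}
  DF(L5)={L6,L8}
  DF(L6)={L8,L9}
  DF(L7)={L9}
  DF(L8)={L9}
  DF(L9)={L2}

DF(L6) = ["L8", "L9"]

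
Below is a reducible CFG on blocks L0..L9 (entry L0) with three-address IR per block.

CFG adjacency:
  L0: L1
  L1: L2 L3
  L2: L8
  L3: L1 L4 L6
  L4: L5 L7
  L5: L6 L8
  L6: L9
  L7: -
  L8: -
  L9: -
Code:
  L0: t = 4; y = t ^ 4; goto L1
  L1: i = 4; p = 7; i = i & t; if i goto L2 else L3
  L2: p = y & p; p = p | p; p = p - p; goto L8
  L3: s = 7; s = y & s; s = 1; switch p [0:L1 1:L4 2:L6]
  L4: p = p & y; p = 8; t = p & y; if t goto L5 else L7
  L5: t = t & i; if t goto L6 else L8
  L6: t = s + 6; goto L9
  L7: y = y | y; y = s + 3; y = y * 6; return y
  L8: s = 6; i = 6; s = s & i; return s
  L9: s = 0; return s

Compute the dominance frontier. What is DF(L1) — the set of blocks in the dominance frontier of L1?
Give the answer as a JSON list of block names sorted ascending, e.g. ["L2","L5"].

Answer: ["L1"]

Analysis:
idom tree: L1←L0 L2←L1 L3←L1 L4←L3 L5←L4 L6←L3 L7←L4 L8←L1 L9←L6
Dom at joins:
  L1: preds {L0,L3}: {L0} ∩ {L0,L1,L3} = {L0}; idom=L0
  L6: preds {L3,L5}: {L0,L1,L3} ∩ {L0,L1,L3,L4,L5} = {L0,L1,L3}; idom=L3
  L8: preds {L2,L5}: {L0,L1,L2} ∩ {L0,L1,L3,L4,L5} = {L0,L1}; idom=L1

DF derivation:
  L1←L0: walk · to L0
  L1←L3: walk L3→L1 to L0
  L6←L3: walk · to L3
  L6←L5: walk L5→L4 to L3
  L8←L2: walk L2 to L1
  L8←L5: walk L5→L4→L3 to L1
  DF(L0)=∅
  DF(L1)={L1}
  DF(L2)={L8}
  DF(L3)={L1,L8}
  DF(L4)={L6,L8}
  DF(L5)={L6,L8}
  DF(L6)=∅
  DF(L7)=∅
  DF(L8)=∅
  DF(L9)=∅

DF(L1) = ["L1"]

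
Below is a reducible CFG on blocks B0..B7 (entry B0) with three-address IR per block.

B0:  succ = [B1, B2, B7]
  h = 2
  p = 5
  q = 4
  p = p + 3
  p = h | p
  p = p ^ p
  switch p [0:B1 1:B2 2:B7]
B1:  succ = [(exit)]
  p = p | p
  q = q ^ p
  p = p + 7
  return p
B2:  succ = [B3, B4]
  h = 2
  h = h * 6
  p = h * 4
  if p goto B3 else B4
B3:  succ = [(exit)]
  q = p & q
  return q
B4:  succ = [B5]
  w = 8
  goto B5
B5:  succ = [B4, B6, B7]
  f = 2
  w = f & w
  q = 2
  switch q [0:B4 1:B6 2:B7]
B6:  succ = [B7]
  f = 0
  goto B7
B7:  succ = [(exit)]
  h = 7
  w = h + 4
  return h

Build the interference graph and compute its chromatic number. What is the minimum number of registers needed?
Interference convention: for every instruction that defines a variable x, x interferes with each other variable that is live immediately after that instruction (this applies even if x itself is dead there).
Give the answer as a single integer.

def/use:
  B0: {h,p,q} / ∅
  B1: {p,q} / {p,q}
  B2: {h,p} / ∅
  B3: {q} / {p,q}
  B4: {w} / ∅
  B5: {f,q,w} / {w}
  B6: {f} / ∅
  B7: {h,w} / ∅

Backward fixpoint:
  B0: in=∅ out={p,q}
  B1: in={p,q} out=∅
  B2: in={q} out={p,q}
  B3: in={p,q} out=∅
  B4: in=∅ out={w}
  B5: in={w} out=∅
  B6: in=∅ out=∅
  B7: in=∅ out=∅

Conflict graph:
  f — {w}
  h — {p,q,w}
  p — {h,q}
  q — {h,p}
  w — {f,h}

Registers:
  lower bound: {h,p,q} mutually conflict ⇒ χ ≥ 3
  3-colouring: c0={f,h}  c1={p,w}  c2={q}
  χ = 3

Answer: 3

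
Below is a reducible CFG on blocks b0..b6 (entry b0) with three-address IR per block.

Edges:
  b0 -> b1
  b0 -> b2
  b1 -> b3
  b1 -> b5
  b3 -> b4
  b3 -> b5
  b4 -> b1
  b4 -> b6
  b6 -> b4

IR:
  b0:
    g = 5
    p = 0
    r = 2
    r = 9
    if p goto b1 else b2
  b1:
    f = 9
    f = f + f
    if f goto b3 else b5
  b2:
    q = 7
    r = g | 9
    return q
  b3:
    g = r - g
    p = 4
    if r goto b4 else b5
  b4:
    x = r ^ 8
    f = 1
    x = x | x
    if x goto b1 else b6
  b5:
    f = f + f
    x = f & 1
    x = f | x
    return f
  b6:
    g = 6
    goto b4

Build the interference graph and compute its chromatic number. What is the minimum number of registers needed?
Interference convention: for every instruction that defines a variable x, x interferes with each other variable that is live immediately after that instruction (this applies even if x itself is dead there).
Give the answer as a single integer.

Answer: 4

Analysis:
Block summaries:
  b0: {g,p,r} / ∅
  b1: {f} / ∅
  b2: {q,r} / {g}
  b3: {g,p} / {g,r}
  b4: {f,x} / {r}
  b5: {f,x} / {f}
  b6: {g} / ∅

Liveness:
  live b0: ∅→{g,r}
  live b1: {g,r}→{f,g,r}
  live b2: {g}→∅
  live b3: {f,g,r}→{f,g,r}
  live b4: {g,r}→{g,r}
  live b5: {f}→∅
  live b6: {r}→{g,r}

Interfere edges:
  f — {g,p,r,x}
  g — {f,p,q,r,x}
  p — {f,g,r}
  q — {g,r}
  r — {f,g,p,q,x}
  x — {f,g,r}

Registers:
  clique {f,g,p,r} ⇒ need ≥ 4
  assign f→r2 g→r0 p→r3 q→r2 r→r1 x→r3 — no edge inside a register ⇒ χ ≤ 4
  χ = 4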